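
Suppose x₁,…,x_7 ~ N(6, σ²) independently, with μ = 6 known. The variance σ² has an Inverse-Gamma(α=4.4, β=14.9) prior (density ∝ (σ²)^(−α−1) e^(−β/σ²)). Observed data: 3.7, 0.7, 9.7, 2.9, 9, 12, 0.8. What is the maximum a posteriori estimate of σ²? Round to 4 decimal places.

Sum of squared deviations about the known mean: SS = (3.7−6)² + (0.7−6)² + (9.7−6)² + (2.9−6)² + (9−6)² + (12−6)² + (0.8−6)² = 128.72.
The Normal likelihood contributes (σ²)^(−n/2) exp(−SS/(2σ²)), so the posterior is Inverse-Gamma(α + n/2, β + SS/2) = Inverse-Gamma(7.9, 79.26).
The mode of Inverse-Gamma(a, b) is b/(a+1) = 79.26/8.9 ≈ 8.9056.

σ̂²_MAP = 8.9056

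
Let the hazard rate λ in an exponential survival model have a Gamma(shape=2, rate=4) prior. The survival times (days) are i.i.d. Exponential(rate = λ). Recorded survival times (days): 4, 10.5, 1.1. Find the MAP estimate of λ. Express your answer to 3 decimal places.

The Exponential(rate=λ) likelihood is ∝ λ^n e^(−λΣtᵢ). Here n = 3 and Σtᵢ = 4 + 10.5 + 1.1 = 15.6.
Posterior ∝ λe^(−4λ) · λ^3e^(−15.6λ) = λ^4e^(−19.6λ), i.e. Gamma(5, 19.6).
Mode = (a−1)/b = 4/19.6 ≈ 0.204.

λ̂_MAP = 0.204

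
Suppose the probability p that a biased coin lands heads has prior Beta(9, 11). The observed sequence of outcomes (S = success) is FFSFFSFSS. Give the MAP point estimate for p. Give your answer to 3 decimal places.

Prior: Beta(9, 11).
Data: 4 successes in 9 trials (from the sequence). The binomial likelihood contributes p^4(1−p)^5, so the posterior is Beta(9+4, 11+5) = Beta(13, 16).
For Beta(a, b) with a, b > 1 the mode is (a−1)/(a+b−2) = 12/27 ≈ 0.444.

p̂_MAP = 0.444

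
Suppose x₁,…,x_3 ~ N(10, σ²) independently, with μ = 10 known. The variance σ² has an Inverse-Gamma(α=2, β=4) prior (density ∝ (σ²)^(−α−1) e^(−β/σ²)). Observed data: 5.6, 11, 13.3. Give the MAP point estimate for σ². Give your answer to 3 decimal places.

σ̂²_MAP = 4.361

Sum of squared deviations about the known mean: SS = (5.6−10)² + (11−10)² + (13.3−10)² = 31.25.
The Normal likelihood contributes (σ²)^(−n/2) exp(−SS/(2σ²)), so the posterior is Inverse-Gamma(α + n/2, β + SS/2) = Inverse-Gamma(3.5, 19.625).
The mode of Inverse-Gamma(a, b) is b/(a+1) = 19.625/4.5 ≈ 4.361.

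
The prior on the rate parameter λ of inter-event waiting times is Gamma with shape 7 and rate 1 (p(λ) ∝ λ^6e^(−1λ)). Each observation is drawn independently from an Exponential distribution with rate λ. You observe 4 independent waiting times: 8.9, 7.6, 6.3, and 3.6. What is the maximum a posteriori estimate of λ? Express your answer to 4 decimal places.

The Exponential(rate=λ) likelihood is ∝ λ^n e^(−λΣtᵢ). Here n = 4 and Σtᵢ = 8.9 + 7.6 + 6.3 + 3.6 = 26.4.
Posterior ∝ λ^6e^(−1λ) · λ^4e^(−26.4λ) = λ^10e^(−27.4λ), i.e. Gamma(11, 27.4).
Mode = (a−1)/b = 10/27.4 ≈ 0.3650.

λ̂_MAP = 0.3650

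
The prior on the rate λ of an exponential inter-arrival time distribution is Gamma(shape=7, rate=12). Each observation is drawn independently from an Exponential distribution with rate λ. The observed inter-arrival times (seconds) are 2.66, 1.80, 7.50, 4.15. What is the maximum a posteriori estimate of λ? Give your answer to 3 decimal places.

λ̂_MAP = 0.356

The Exponential(rate=λ) likelihood is ∝ λ^n e^(−λΣtᵢ). Here n = 4 and Σtᵢ = 2.66 + 1.80 + 7.50 + 4.15 = 16.11.
Posterior ∝ λ^6e^(−12λ) · λ^4e^(−16.11λ) = λ^10e^(−28.11λ), i.e. Gamma(11, 28.11).
Mode = (a−1)/b = 10/28.11 ≈ 0.356.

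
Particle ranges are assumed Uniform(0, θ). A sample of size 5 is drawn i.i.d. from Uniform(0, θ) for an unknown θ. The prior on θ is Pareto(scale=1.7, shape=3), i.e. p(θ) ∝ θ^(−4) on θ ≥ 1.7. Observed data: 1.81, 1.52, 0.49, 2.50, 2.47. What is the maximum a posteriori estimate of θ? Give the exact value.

θ̂_MAP = 2.50

The Uniform(0, θ) likelihood is θ^(−n) for θ ≥ max(xᵢ), zero otherwise. Here max(xᵢ) = 2.50.
Posterior ∝ θ^(−4) · θ^(−5) = θ^(−9) on θ ≥ max(1.7, 2.50) = 2.50.
This density is strictly decreasing in θ, so the posterior mode lies at the lower boundary of the support.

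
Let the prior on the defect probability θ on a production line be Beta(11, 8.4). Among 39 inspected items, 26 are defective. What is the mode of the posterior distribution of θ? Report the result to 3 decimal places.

θ̂_MAP = 0.638

Prior: Beta(11, 8.4).
Data: 26 successes in 39 trials. The binomial likelihood contributes θ^26(1−θ)^13, so the posterior is Beta(11+26, 8.4+13) = Beta(37, 21.4).
For Beta(a, b) with a, b > 1 the mode is (a−1)/(a+b−2) = 36/56.4 ≈ 0.638.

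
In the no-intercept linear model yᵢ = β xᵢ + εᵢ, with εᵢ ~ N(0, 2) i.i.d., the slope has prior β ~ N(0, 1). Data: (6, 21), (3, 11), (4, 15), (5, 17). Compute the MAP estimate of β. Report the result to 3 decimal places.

β̂_MAP = 3.455

log p(β | y) = −Σ(yᵢ − βxᵢ)²/(2·2) − β²/(2·1) + const.
Setting the derivative to zero: Σxᵢ(yᵢ − βxᵢ)/2 − β/1 = 0, so β = Σxᵢyᵢ / (Σxᵢ² + σ²/τ²).
Σxᵢyᵢ = 6·21 + 3·11 + 4·15 + 5·17 = 304; Σxᵢ² = 86; σ²/τ² = 2.
β̂_MAP = 304 / (86 + 2) = 304/88 ≈ 3.455.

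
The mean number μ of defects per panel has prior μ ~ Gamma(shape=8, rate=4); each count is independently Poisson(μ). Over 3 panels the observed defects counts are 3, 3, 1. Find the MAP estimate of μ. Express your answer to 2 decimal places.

μ̂_MAP = 2.00

Σxᵢ = 3+3+1 = 7, with n = 3.
Posterior ∝ μ^7e^(−4μ) · μ^7e^(−3μ) = μ^14e^(−7μ), i.e. Gamma(shape=15, rate=7).
The mode of a Gamma(a, b) with a ≥ 1 (shape–rate) is (a−1)/b = 14/7 ≈ 2.00.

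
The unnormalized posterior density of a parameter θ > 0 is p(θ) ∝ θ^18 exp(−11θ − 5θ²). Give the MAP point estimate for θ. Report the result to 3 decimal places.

θ̂_MAP = 0.900

ℓ'(θ) = 18/θ − 11 − 10θ. Setting this to zero and multiplying by θ: 10θ² + 11θ − 18 = 0.
θ = (−11 + √(11² + 4·10·18)) / (2·10) = (−11 + √841) / 20 = (−11 + 29)/20 = 9/10.
ℓ''(θ) = −18/θ² − 10 < 0, confirming a maximum.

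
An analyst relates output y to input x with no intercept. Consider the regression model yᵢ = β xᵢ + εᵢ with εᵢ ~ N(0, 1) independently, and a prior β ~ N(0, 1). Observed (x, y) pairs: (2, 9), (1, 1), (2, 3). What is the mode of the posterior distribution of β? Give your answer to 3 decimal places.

β̂_MAP = 2.500

log p(β | y) = −Σ(yᵢ − βxᵢ)²/(2·1) − β²/(2·1) + const.
Setting the derivative to zero: Σxᵢ(yᵢ − βxᵢ)/1 − β/1 = 0, so β = Σxᵢyᵢ / (Σxᵢ² + σ²/τ²).
Σxᵢyᵢ = 2·9 + 1·1 + 2·3 = 25; Σxᵢ² = 9; σ²/τ² = 1.
β̂_MAP = 25 / (9 + 1) = 25/10 ≈ 2.500.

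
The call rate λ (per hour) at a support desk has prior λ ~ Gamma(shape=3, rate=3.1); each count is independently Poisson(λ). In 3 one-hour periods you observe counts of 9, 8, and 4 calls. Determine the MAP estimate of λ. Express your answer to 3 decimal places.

λ̂_MAP = 3.770

Σxᵢ = 9+8+4 = 21, with n = 3.
Posterior ∝ λ^2e^(−3.1λ) · λ^21e^(−3λ) = λ^23e^(−6.1λ), i.e. Gamma(shape=24, rate=6.1).
The mode of a Gamma(a, b) with a ≥ 1 (shape–rate) is (a−1)/b = 23/6.1 ≈ 3.770.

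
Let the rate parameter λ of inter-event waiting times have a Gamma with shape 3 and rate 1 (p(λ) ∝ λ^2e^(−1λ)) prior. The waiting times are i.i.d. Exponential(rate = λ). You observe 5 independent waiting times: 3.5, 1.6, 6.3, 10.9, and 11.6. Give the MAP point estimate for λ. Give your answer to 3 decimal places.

The Exponential(rate=λ) likelihood is ∝ λ^n e^(−λΣtᵢ). Here n = 5 and Σtᵢ = 3.5 + 1.6 + 6.3 + 10.9 + 11.6 = 33.9.
Posterior ∝ λ^2e^(−1λ) · λ^5e^(−33.9λ) = λ^7e^(−34.9λ), i.e. Gamma(8, 34.9).
Mode = (a−1)/b = 7/34.9 ≈ 0.201.

λ̂_MAP = 0.201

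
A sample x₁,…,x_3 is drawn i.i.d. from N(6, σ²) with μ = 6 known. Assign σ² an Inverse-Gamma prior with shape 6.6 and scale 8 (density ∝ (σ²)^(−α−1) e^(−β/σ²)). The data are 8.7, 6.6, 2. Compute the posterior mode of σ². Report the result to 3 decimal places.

Sum of squared deviations about the known mean: SS = (8.7−6)² + (6.6−6)² + (2−6)² = 23.65.
The Normal likelihood contributes (σ²)^(−n/2) exp(−SS/(2σ²)), so the posterior is Inverse-Gamma(α + n/2, β + SS/2) = Inverse-Gamma(8.1, 19.825).
The mode of Inverse-Gamma(a, b) is b/(a+1) = 19.825/9.1 ≈ 2.179.

σ̂²_MAP = 2.179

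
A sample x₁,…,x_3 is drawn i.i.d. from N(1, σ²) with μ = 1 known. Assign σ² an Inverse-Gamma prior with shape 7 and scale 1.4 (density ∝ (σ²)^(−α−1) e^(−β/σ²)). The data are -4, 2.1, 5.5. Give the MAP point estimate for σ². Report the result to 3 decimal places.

Sum of squared deviations about the known mean: SS = (-4−1)² + (2.1−1)² + (5.5−1)² = 46.46.
The Normal likelihood contributes (σ²)^(−n/2) exp(−SS/(2σ²)), so the posterior is Inverse-Gamma(α + n/2, β + SS/2) = Inverse-Gamma(8.5, 24.63).
The mode of Inverse-Gamma(a, b) is b/(a+1) = 24.63/9.5 ≈ 2.593.

σ̂²_MAP = 2.593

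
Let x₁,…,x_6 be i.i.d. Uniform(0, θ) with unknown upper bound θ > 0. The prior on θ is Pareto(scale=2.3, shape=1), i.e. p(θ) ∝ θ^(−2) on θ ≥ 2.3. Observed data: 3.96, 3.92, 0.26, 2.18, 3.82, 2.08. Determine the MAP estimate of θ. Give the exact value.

θ̂_MAP = 3.96

The Uniform(0, θ) likelihood is θ^(−n) for θ ≥ max(xᵢ), zero otherwise. Here max(xᵢ) = 3.96.
Posterior ∝ θ^(−2) · θ^(−6) = θ^(−8) on θ ≥ max(2.3, 3.96) = 3.96.
This density is strictly decreasing in θ, so the posterior mode lies at the lower boundary of the support.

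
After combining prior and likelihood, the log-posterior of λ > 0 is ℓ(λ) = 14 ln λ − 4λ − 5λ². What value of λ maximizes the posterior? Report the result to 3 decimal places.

λ̂_MAP = 1.000

ℓ'(λ) = 14/λ − 4 − 10λ. Setting this to zero and multiplying by λ: 10λ² + 4λ − 14 = 0.
λ = (−4 + √(4² + 4·10·14)) / (2·10) = (−4 + √576) / 20 = (−4 + 24)/20 = 1.
ℓ''(λ) = −14/λ² − 10 < 0, confirming a maximum.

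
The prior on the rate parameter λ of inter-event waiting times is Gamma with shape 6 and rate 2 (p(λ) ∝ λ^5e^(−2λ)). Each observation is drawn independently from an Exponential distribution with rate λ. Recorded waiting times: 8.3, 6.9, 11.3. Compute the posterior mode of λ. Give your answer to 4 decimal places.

λ̂_MAP = 0.2807

The Exponential(rate=λ) likelihood is ∝ λ^n e^(−λΣtᵢ). Here n = 3 and Σtᵢ = 8.3 + 6.9 + 11.3 = 26.5.
Posterior ∝ λ^5e^(−2λ) · λ^3e^(−26.5λ) = λ^8e^(−28.5λ), i.e. Gamma(9, 28.5).
Mode = (a−1)/b = 8/28.5 ≈ 0.2807.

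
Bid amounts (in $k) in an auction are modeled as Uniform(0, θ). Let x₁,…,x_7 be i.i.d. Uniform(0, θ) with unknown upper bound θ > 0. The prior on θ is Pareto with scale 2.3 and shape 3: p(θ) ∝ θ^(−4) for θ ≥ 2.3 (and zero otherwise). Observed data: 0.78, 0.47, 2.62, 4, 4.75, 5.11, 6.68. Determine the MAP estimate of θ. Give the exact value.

The Uniform(0, θ) likelihood is θ^(−n) for θ ≥ max(xᵢ), zero otherwise. Here max(xᵢ) = 6.68.
Posterior ∝ θ^(−4) · θ^(−7) = θ^(−11) on θ ≥ max(2.3, 6.68) = 6.68.
This density is strictly decreasing in θ, so the posterior mode lies at the lower boundary of the support.

θ̂_MAP = 6.68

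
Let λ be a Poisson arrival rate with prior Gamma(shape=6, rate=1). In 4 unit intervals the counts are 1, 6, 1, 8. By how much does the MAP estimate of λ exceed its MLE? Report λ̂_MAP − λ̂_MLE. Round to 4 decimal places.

Σxᵢ = 16. Posterior is Gamma(22, 5); MAP = (22−1)/5 = 21/5 ≈ 4.20000.
MLE = x̄ = 16/4 ≈ 4.00000.
Difference = 21/5 − 16/4 = 1/5 ≈ 0.2000.

MAP − MLE = 0.2000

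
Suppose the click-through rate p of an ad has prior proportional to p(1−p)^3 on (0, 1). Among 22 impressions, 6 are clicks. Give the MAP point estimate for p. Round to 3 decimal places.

p̂_MAP = 0.269

The prior density ∝ p(1−p)^3 is the kernel of Beta(2, 4).
Data: 6 successes in 22 trials. The binomial likelihood contributes p^6(1−p)^16, so the posterior is Beta(2+6, 4+16) = Beta(8, 20).
For Beta(a, b) with a, b > 1 the mode is (a−1)/(a+b−2) = 7/26 ≈ 0.269.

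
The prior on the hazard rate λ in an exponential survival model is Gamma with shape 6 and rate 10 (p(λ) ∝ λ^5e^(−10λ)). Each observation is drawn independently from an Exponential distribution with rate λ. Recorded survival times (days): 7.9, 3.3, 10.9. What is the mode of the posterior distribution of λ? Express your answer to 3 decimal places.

λ̂_MAP = 0.249

The Exponential(rate=λ) likelihood is ∝ λ^n e^(−λΣtᵢ). Here n = 3 and Σtᵢ = 7.9 + 3.3 + 10.9 = 22.1.
Posterior ∝ λ^5e^(−10λ) · λ^3e^(−22.1λ) = λ^8e^(−32.1λ), i.e. Gamma(9, 32.1).
Mode = (a−1)/b = 8/32.1 ≈ 0.249.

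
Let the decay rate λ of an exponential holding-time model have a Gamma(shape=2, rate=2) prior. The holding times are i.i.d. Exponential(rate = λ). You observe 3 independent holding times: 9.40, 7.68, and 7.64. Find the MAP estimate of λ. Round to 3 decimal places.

λ̂_MAP = 0.150

The Exponential(rate=λ) likelihood is ∝ λ^n e^(−λΣtᵢ). Here n = 3 and Σtᵢ = 9.40 + 7.68 + 7.64 = 24.72.
Posterior ∝ λe^(−2λ) · λ^3e^(−24.72λ) = λ^4e^(−26.72λ), i.e. Gamma(5, 26.72).
Mode = (a−1)/b = 4/26.72 ≈ 0.150.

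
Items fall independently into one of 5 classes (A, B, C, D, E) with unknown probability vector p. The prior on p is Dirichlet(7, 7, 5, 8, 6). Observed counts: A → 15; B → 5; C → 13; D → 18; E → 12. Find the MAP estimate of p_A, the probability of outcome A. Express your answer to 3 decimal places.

MAP estimate of p_A = 0.231

The posterior is Dirichlet(αᵢ + nᵢ) = Dirichlet(22, 12, 18, 26, 18).
For a Dirichlet(a₁,…,a_K) with all aᵢ > 1, the mode has j-th component (aⱼ − 1)/(Σaᵢ − K).
Here Σaᵢ = 96 and K = 5, so p_A = (22 − 1)/(96 − 5) = 21/91 ≈ 0.231.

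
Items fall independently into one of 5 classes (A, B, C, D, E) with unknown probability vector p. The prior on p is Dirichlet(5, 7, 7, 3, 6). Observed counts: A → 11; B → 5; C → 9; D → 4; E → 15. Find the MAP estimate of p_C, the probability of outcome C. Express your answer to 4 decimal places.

MAP estimate of p_C = 0.2239

The posterior is Dirichlet(αᵢ + nᵢ) = Dirichlet(16, 12, 16, 7, 21).
For a Dirichlet(a₁,…,a_K) with all aᵢ > 1, the mode has j-th component (aⱼ − 1)/(Σaᵢ − K).
Here Σaᵢ = 72 and K = 5, so p_C = (16 − 1)/(72 − 5) = 15/67 ≈ 0.2239.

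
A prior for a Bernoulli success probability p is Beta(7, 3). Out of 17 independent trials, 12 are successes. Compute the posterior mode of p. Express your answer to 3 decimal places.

p̂_MAP = 0.720

Prior: Beta(7, 3).
Data: 12 successes in 17 trials. The binomial likelihood contributes p^12(1−p)^5, so the posterior is Beta(7+12, 3+5) = Beta(19, 8).
For Beta(a, b) with a, b > 1 the mode is (a−1)/(a+b−2) = 18/25 ≈ 0.720.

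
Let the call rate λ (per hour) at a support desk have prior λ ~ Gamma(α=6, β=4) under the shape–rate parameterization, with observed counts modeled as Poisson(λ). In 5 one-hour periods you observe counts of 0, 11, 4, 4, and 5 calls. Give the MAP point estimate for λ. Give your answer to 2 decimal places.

Σxᵢ = 0+11+4+4+5 = 24, with n = 5.
Posterior ∝ λ^5e^(−4λ) · λ^24e^(−5λ) = λ^29e^(−9λ), i.e. Gamma(shape=30, rate=9).
The mode of a Gamma(a, b) with a ≥ 1 (shape–rate) is (a−1)/b = 29/9 ≈ 3.22.

λ̂_MAP = 3.22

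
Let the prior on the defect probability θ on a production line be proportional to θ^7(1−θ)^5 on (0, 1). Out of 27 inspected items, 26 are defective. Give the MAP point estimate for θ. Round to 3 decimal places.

θ̂_MAP = 0.846

The prior density ∝ θ^7(1−θ)^5 is the kernel of Beta(8, 6).
Data: 26 successes in 27 trials. The binomial likelihood contributes θ^26(1−θ)^1, so the posterior is Beta(8+26, 6+1) = Beta(34, 7).
For Beta(a, b) with a, b > 1 the mode is (a−1)/(a+b−2) = 33/39 ≈ 0.846.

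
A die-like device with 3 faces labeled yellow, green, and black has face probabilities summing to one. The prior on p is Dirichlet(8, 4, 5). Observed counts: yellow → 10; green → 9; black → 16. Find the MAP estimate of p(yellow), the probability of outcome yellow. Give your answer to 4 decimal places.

The posterior is Dirichlet(αᵢ + nᵢ) = Dirichlet(18, 13, 21).
For a Dirichlet(a₁,…,a_K) with all aᵢ > 1, the mode has j-th component (aⱼ − 1)/(Σaᵢ − K).
Here Σaᵢ = 52 and K = 3, so p(yellow) = (18 − 1)/(52 − 3) = 17/49 ≈ 0.3469.

MAP estimate of p(yellow) = 0.3469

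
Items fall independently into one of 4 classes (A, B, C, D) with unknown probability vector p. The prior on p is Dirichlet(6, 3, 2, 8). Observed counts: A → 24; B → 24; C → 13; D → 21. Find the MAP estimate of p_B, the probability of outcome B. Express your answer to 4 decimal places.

The posterior is Dirichlet(αᵢ + nᵢ) = Dirichlet(30, 27, 15, 29).
For a Dirichlet(a₁,…,a_K) with all aᵢ > 1, the mode has j-th component (aⱼ − 1)/(Σaᵢ − K).
Here Σaᵢ = 101 and K = 4, so p_B = (27 − 1)/(101 − 4) = 26/97 ≈ 0.2680.

MAP estimate of p_B = 0.2680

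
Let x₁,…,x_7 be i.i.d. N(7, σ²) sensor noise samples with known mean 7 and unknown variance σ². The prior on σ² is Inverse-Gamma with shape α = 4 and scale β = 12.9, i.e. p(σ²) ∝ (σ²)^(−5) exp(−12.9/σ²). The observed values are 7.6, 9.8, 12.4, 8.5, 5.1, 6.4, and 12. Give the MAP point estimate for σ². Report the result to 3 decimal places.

σ̂²_MAP = 5.552

Sum of squared deviations about the known mean: SS = (7.6−7)² + (9.8−7)² + (12.4−7)² + (8.5−7)² + (5.1−7)² + (6.4−7)² + (12−7)² = 68.58.
The Normal likelihood contributes (σ²)^(−n/2) exp(−SS/(2σ²)), so the posterior is Inverse-Gamma(α + n/2, β + SS/2) = Inverse-Gamma(7.5, 47.19).
The mode of Inverse-Gamma(a, b) is b/(a+1) = 47.19/8.5 ≈ 5.552.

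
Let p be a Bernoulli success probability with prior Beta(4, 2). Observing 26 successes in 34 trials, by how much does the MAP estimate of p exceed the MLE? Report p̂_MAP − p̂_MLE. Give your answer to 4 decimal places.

MAP − MLE = -0.0015

Posterior is Beta(30, 10); MAP = (30−1)/(40−2) = 29/38 ≈ 0.76316.
MLE ignores the prior: p̂_MLE = k/n = 26/34 ≈ 0.76471.
Difference = 29/38 − 26/34 = -1/646 ≈ -0.0015.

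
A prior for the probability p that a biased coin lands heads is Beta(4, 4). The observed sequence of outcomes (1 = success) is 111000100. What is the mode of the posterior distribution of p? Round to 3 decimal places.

p̂_MAP = 0.467

Prior: Beta(4, 4).
Data: 4 successes in 9 trials (from the sequence). The binomial likelihood contributes p^4(1−p)^5, so the posterior is Beta(4+4, 4+5) = Beta(8, 9).
For Beta(a, b) with a, b > 1 the mode is (a−1)/(a+b−2) = 7/15 ≈ 0.467.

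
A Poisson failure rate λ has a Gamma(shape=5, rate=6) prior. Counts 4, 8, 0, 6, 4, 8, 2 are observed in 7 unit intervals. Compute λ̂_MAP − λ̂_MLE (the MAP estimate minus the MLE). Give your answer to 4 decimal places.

Σxᵢ = 32. Posterior is Gamma(37, 13); MAP = (37−1)/13 = 36/13 ≈ 2.76923.
MLE = x̄ = 32/7 ≈ 4.57143.
Difference = 36/13 − 32/7 = -164/91 ≈ -1.8022.

MAP − MLE = -1.8022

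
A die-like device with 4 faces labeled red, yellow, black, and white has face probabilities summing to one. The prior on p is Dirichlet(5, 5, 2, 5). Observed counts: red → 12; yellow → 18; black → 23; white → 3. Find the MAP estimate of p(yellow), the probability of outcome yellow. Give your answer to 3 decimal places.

The posterior is Dirichlet(αᵢ + nᵢ) = Dirichlet(17, 23, 25, 8).
For a Dirichlet(a₁,…,a_K) with all aᵢ > 1, the mode has j-th component (aⱼ − 1)/(Σaᵢ − K).
Here Σaᵢ = 73 and K = 4, so p(yellow) = (23 − 1)/(73 − 4) = 22/69 ≈ 0.319.

MAP estimate of p(yellow) = 0.319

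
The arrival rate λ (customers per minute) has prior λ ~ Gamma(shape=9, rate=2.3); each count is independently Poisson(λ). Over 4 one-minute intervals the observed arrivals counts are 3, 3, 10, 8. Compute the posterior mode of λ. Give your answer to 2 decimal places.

Σxᵢ = 3+3+10+8 = 24, with n = 4.
Posterior ∝ λ^8e^(−2.3λ) · λ^24e^(−4λ) = λ^32e^(−6.3λ), i.e. Gamma(shape=33, rate=6.3).
The mode of a Gamma(a, b) with a ≥ 1 (shape–rate) is (a−1)/b = 32/6.3 ≈ 5.08.

λ̂_MAP = 5.08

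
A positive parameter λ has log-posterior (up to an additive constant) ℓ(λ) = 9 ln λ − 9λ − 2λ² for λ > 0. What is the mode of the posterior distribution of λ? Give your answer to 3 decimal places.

ℓ'(λ) = 9/λ − 9 − 4λ. Setting this to zero and multiplying by λ: 4λ² + 9λ − 9 = 0.
λ = (−9 + √(9² + 4·4·9)) / (2·4) = (−9 + √225) / 8 = (−9 + 15)/8 = 3/4.
ℓ''(λ) = −9/λ² − 4 < 0, confirming a maximum.

λ̂_MAP = 0.750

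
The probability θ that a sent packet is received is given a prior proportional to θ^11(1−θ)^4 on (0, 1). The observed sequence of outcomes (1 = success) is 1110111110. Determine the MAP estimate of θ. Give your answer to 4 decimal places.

θ̂_MAP = 0.7600

The prior density ∝ θ^11(1−θ)^4 is the kernel of Beta(12, 5).
Data: 8 successes in 10 trials (from the sequence). The binomial likelihood contributes θ^8(1−θ)^2, so the posterior is Beta(12+8, 5+2) = Beta(20, 7).
For Beta(a, b) with a, b > 1 the mode is (a−1)/(a+b−2) = 19/25 ≈ 0.7600.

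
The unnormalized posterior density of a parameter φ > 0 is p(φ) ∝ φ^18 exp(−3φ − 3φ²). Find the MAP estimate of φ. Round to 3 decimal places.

φ̂_MAP = 1.500

ℓ'(φ) = 18/φ − 3 − 6φ. Setting this to zero and multiplying by φ: 6φ² + 3φ − 18 = 0.
φ = (−3 + √(3² + 4·6·18)) / (2·6) = (−3 + √441) / 12 = (−3 + 21)/12 = 3/2.
ℓ''(φ) = −18/φ² − 6 < 0, confirming a maximum.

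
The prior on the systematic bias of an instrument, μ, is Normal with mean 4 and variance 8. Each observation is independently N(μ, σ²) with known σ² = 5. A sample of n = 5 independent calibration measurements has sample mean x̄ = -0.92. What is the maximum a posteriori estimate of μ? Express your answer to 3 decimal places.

μ̂_MAP = -0.373

n = 5, x̄ = -0.92.
For a Normal prior and Normal likelihood with known variance, the posterior is Normal; its mode equals its mean, the precision-weighted average.
Prior precision 1/σ₀² = 1/8 = 0.125; data precision n/σ² = 5/5 = 1.
μ̂ = (0.125·4 + 1·(-0.92)) / (0.125 + 1) = (-0.42)/1.125 = -28/75 ≈ -0.373.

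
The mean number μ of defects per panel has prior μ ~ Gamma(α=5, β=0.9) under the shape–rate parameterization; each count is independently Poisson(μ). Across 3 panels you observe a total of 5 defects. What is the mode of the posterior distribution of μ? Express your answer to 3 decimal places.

μ̂_MAP = 2.308

Σxᵢ = 5, n = 3.
Posterior ∝ μ^4e^(−0.9μ) · μ^5e^(−3μ) = μ^9e^(−3.9μ), i.e. Gamma(shape=10, rate=3.9).
The mode of a Gamma(a, b) with a ≥ 1 (shape–rate) is (a−1)/b = 9/3.9 ≈ 2.308.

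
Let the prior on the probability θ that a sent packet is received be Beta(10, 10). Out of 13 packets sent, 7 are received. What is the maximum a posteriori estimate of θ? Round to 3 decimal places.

Prior: Beta(10, 10).
Data: 7 successes in 13 trials. The binomial likelihood contributes θ^7(1−θ)^6, so the posterior is Beta(10+7, 10+6) = Beta(17, 16).
For Beta(a, b) with a, b > 1 the mode is (a−1)/(a+b−2) = 16/31 ≈ 0.516.

θ̂_MAP = 0.516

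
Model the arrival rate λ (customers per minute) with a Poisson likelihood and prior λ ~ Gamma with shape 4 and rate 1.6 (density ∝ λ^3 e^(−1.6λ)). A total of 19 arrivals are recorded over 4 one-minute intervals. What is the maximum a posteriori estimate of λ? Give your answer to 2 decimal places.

λ̂_MAP = 3.93

Σxᵢ = 19, n = 4.
Posterior ∝ λ^3e^(−1.6λ) · λ^19e^(−4λ) = λ^22e^(−5.6λ), i.e. Gamma(shape=23, rate=5.6).
The mode of a Gamma(a, b) with a ≥ 1 (shape–rate) is (a−1)/b = 22/5.6 ≈ 3.93.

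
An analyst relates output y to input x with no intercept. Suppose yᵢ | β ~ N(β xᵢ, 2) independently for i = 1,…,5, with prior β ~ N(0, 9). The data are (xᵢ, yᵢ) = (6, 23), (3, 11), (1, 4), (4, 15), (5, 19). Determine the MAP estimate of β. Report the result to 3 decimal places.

β̂_MAP = 3.783

log p(β | y) = −Σ(yᵢ − βxᵢ)²/(2·2) − β²/(2·9) + const.
Setting the derivative to zero: Σxᵢ(yᵢ − βxᵢ)/2 − β/9 = 0, so β = Σxᵢyᵢ / (Σxᵢ² + σ²/τ²).
Σxᵢyᵢ = 6·23 + 3·11 + 1·4 + 4·15 + 5·19 = 330; Σxᵢ² = 87; σ²/τ² = 2/9.
β̂_MAP = 330 / (87 + 2/9) = 330/(785/9) = 594/157 ≈ 3.783.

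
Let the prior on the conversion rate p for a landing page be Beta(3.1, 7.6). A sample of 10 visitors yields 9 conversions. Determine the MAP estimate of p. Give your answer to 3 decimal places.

Prior: Beta(3.1, 7.6).
Data: 9 successes in 10 trials. The binomial likelihood contributes p^9(1−p)^1, so the posterior is Beta(3.1+9, 7.6+1) = Beta(12.1, 8.6).
For Beta(a, b) with a, b > 1 the mode is (a−1)/(a+b−2) = 11.1/18.7 ≈ 0.594.

p̂_MAP = 0.594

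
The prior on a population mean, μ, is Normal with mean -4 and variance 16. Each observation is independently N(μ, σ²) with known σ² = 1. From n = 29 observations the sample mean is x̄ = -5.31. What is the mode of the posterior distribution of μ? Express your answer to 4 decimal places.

μ̂_MAP = -5.3072

n = 29, x̄ = -5.31.
For a Normal prior and Normal likelihood with known variance, the posterior is Normal; its mode equals its mean, the precision-weighted average.
Prior precision 1/σ₀² = 1/16 = 0.0625; data precision n/σ² = 29/1 = 29.
μ̂ = (0.0625·(-4) + 29·(-5.31)) / (0.0625 + 29) = (-154.24)/29.0625 = -61696/11625 ≈ -5.3072.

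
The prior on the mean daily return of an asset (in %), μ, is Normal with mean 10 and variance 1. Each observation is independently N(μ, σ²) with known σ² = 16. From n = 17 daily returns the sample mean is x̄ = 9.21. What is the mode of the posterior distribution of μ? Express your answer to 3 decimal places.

n = 17, x̄ = 9.21.
For a Normal prior and Normal likelihood with known variance, the posterior is Normal; its mode equals its mean, the precision-weighted average.
Prior precision 1/σ₀² = 1/1 = 1; data precision n/σ² = 17/16 = 1.0625.
μ̂ = (1·10 + 1.0625·9.21) / (1 + 1.0625) = 19.785625/2.0625 = 31657/3300 ≈ 9.593.

μ̂_MAP = 9.593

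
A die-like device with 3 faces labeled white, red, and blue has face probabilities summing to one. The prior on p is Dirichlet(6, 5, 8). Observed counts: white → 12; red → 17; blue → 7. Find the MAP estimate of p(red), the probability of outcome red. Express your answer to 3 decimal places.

MAP estimate of p(red) = 0.404

The posterior is Dirichlet(αᵢ + nᵢ) = Dirichlet(18, 22, 15).
For a Dirichlet(a₁,…,a_K) with all aᵢ > 1, the mode has j-th component (aⱼ − 1)/(Σaᵢ − K).
Here Σaᵢ = 55 and K = 3, so p(red) = (22 − 1)/(55 − 3) = 21/52 ≈ 0.404.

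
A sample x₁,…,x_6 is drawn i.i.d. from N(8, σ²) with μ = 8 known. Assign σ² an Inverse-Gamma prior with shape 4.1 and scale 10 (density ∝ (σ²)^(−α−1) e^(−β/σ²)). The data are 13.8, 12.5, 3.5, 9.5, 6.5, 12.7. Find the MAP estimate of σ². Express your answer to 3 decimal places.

Sum of squared deviations about the known mean: SS = (13.8−8)² + (12.5−8)² + (3.5−8)² + (9.5−8)² + (6.5−8)² + (12.7−8)² = 100.73.
The Normal likelihood contributes (σ²)^(−n/2) exp(−SS/(2σ²)), so the posterior is Inverse-Gamma(α + n/2, β + SS/2) = Inverse-Gamma(7.1, 60.365).
The mode of Inverse-Gamma(a, b) is b/(a+1) = 60.365/8.1 ≈ 7.452.

σ̂²_MAP = 7.452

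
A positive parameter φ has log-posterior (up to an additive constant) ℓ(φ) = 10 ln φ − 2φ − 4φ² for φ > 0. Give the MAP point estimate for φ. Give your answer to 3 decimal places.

φ̂_MAP = 1.000

ℓ'(φ) = 10/φ − 2 − 8φ. Setting this to zero and multiplying by φ: 8φ² + 2φ − 10 = 0.
φ = (−2 + √(2² + 4·8·10)) / (2·8) = (−2 + √324) / 16 = (−2 + 18)/16 = 1.
ℓ''(φ) = −10/φ² − 8 < 0, confirming a maximum.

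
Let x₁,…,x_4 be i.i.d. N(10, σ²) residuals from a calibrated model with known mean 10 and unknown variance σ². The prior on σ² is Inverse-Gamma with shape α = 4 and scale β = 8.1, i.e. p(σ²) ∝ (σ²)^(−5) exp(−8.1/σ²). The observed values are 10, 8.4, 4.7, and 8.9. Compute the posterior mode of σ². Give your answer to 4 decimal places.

Sum of squared deviations about the known mean: SS = (10−10)² + (8.4−10)² + (4.7−10)² + (8.9−10)² = 31.86.
The Normal likelihood contributes (σ²)^(−n/2) exp(−SS/(2σ²)), so the posterior is Inverse-Gamma(α + n/2, β + SS/2) = Inverse-Gamma(6, 24.03).
The mode of Inverse-Gamma(a, b) is b/(a+1) = 24.03/7 ≈ 3.4329.

σ̂²_MAP = 3.4329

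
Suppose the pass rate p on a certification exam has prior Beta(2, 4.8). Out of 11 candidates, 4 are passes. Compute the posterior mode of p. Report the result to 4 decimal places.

Prior: Beta(2, 4.8).
Data: 4 successes in 11 trials. The binomial likelihood contributes p^4(1−p)^7, so the posterior is Beta(2+4, 4.8+7) = Beta(6, 11.8).
For Beta(a, b) with a, b > 1 the mode is (a−1)/(a+b−2) = 5/15.8 ≈ 0.3165.

p̂_MAP = 0.3165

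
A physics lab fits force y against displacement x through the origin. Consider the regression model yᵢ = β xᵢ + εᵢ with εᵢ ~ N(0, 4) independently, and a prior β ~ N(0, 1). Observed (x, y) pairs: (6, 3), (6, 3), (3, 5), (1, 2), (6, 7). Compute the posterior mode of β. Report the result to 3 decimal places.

log p(β | y) = −Σ(yᵢ − βxᵢ)²/(2·4) − β²/(2·1) + const.
Setting the derivative to zero: Σxᵢ(yᵢ − βxᵢ)/4 − β/1 = 0, so β = Σxᵢyᵢ / (Σxᵢ² + σ²/τ²).
Σxᵢyᵢ = 6·3 + 6·3 + 3·5 + 1·2 + 6·7 = 95; Σxᵢ² = 118; σ²/τ² = 4.
β̂_MAP = 95 / (118 + 4) = 95/122 ≈ 0.779.

β̂_MAP = 0.779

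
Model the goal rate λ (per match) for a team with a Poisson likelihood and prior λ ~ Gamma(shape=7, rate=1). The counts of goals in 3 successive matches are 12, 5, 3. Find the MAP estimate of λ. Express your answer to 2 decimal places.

Σxᵢ = 12+5+3 = 20, with n = 3.
Posterior ∝ λ^6e^(−1λ) · λ^20e^(−3λ) = λ^26e^(−4λ), i.e. Gamma(shape=27, rate=4).
The mode of a Gamma(a, b) with a ≥ 1 (shape–rate) is (a−1)/b = 26/4 ≈ 6.50.

λ̂_MAP = 6.50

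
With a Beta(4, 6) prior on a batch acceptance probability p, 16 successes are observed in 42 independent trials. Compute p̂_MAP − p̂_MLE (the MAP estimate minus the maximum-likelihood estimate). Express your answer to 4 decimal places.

Posterior is Beta(20, 32); MAP = (20−1)/(52−2) = 19/50 ≈ 0.38000.
MLE ignores the prior: p̂_MLE = k/n = 16/42 ≈ 0.38095.
Difference = 19/50 − 16/42 = -1/1050 ≈ -0.0010.

MAP − MLE = -0.0010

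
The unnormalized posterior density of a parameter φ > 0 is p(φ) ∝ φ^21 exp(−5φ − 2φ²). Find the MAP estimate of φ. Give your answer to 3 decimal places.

φ̂_MAP = 1.750

ℓ'(φ) = 21/φ − 5 − 4φ. Setting this to zero and multiplying by φ: 4φ² + 5φ − 21 = 0.
φ = (−5 + √(5² + 4·4·21)) / (2·4) = (−5 + √361) / 8 = (−5 + 19)/8 = 7/4.
ℓ''(φ) = −21/φ² − 4 < 0, confirming a maximum.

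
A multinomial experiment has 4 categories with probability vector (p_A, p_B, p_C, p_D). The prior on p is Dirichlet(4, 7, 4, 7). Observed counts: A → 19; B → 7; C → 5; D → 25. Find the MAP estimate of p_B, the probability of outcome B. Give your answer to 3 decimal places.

The posterior is Dirichlet(αᵢ + nᵢ) = Dirichlet(23, 14, 9, 32).
For a Dirichlet(a₁,…,a_K) with all aᵢ > 1, the mode has j-th component (aⱼ − 1)/(Σaᵢ − K).
Here Σaᵢ = 78 and K = 4, so p_B = (14 − 1)/(78 − 4) = 13/74 ≈ 0.176.

MAP estimate of p_B = 0.176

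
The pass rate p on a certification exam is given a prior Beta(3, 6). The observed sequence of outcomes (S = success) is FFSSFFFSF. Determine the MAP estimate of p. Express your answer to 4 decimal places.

Prior: Beta(3, 6).
Data: 3 successes in 9 trials (from the sequence). The binomial likelihood contributes p^3(1−p)^6, so the posterior is Beta(3+3, 6+6) = Beta(6, 12).
For Beta(a, b) with a, b > 1 the mode is (a−1)/(a+b−2) = 5/16 ≈ 0.3125.

p̂_MAP = 0.3125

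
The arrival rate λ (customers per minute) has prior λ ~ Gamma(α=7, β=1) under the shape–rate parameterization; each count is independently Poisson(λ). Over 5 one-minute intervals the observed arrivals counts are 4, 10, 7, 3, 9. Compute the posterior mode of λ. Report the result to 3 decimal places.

Σxᵢ = 4+10+7+3+9 = 33, with n = 5.
Posterior ∝ λ^6e^(−1λ) · λ^33e^(−5λ) = λ^39e^(−6λ), i.e. Gamma(shape=40, rate=6).
The mode of a Gamma(a, b) with a ≥ 1 (shape–rate) is (a−1)/b = 39/6 ≈ 6.500.

λ̂_MAP = 6.500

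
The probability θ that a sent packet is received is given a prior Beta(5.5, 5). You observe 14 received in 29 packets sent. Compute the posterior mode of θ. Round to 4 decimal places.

Prior: Beta(5.5, 5).
Data: 14 successes in 29 trials. The binomial likelihood contributes θ^14(1−θ)^15, so the posterior is Beta(5.5+14, 5+15) = Beta(19.5, 20).
For Beta(a, b) with a, b > 1 the mode is (a−1)/(a+b−2) = 18.5/37.5 ≈ 0.4933.

θ̂_MAP = 0.4933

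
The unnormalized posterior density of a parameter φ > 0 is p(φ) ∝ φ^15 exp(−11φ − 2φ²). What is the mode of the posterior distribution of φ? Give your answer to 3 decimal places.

ℓ'(φ) = 15/φ − 11 − 4φ. Setting this to zero and multiplying by φ: 4φ² + 11φ − 15 = 0.
φ = (−11 + √(11² + 4·4·15)) / (2·4) = (−11 + √361) / 8 = (−11 + 19)/8 = 1.
ℓ''(φ) = −15/φ² − 4 < 0, confirming a maximum.

φ̂_MAP = 1.000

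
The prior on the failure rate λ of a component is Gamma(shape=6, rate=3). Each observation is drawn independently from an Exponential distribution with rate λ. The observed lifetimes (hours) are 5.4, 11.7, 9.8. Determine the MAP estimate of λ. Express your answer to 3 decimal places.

The Exponential(rate=λ) likelihood is ∝ λ^n e^(−λΣtᵢ). Here n = 3 and Σtᵢ = 5.4 + 11.7 + 9.8 = 26.9.
Posterior ∝ λ^5e^(−3λ) · λ^3e^(−26.9λ) = λ^8e^(−29.9λ), i.e. Gamma(9, 29.9).
Mode = (a−1)/b = 8/29.9 ≈ 0.268.

λ̂_MAP = 0.268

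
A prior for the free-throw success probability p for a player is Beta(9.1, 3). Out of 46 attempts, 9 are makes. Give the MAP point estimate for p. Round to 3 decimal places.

Prior: Beta(9.1, 3).
Data: 9 successes in 46 trials. The binomial likelihood contributes p^9(1−p)^37, so the posterior is Beta(9.1+9, 3+37) = Beta(18.1, 40).
For Beta(a, b) with a, b > 1 the mode is (a−1)/(a+b−2) = 17.1/56.1 ≈ 0.305.

p̂_MAP = 0.305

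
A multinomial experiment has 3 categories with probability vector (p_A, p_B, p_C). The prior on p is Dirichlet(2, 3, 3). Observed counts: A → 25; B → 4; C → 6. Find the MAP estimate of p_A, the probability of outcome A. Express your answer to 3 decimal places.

MAP estimate of p_A = 0.650

The posterior is Dirichlet(αᵢ + nᵢ) = Dirichlet(27, 7, 9).
For a Dirichlet(a₁,…,a_K) with all aᵢ > 1, the mode has j-th component (aⱼ − 1)/(Σaᵢ − K).
Here Σaᵢ = 43 and K = 3, so p_A = (27 − 1)/(43 − 3) = 26/40 ≈ 0.650.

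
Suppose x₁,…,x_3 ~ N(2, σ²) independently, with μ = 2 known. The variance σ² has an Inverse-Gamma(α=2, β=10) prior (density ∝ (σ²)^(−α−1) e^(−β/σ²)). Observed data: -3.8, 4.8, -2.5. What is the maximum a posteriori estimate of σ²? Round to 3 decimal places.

Sum of squared deviations about the known mean: SS = (-3.8−2)² + (4.8−2)² + (-2.5−2)² = 61.73.
The Normal likelihood contributes (σ²)^(−n/2) exp(−SS/(2σ²)), so the posterior is Inverse-Gamma(α + n/2, β + SS/2) = Inverse-Gamma(3.5, 40.865).
The mode of Inverse-Gamma(a, b) is b/(a+1) = 40.865/4.5 ≈ 9.081.

σ̂²_MAP = 9.081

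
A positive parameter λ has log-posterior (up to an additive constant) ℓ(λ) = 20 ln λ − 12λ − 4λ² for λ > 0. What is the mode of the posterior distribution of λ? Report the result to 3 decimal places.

ℓ'(λ) = 20/λ − 12 − 8λ. Setting this to zero and multiplying by λ: 8λ² + 12λ − 20 = 0.
λ = (−12 + √(12² + 4·8·20)) / (2·8) = (−12 + √784) / 16 = (−12 + 28)/16 = 1.
ℓ''(λ) = −20/λ² − 8 < 0, confirming a maximum.

λ̂_MAP = 1.000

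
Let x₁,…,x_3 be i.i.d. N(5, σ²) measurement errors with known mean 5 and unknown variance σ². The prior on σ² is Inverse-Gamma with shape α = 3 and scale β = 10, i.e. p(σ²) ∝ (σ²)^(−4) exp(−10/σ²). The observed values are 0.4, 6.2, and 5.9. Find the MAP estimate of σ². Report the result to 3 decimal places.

σ̂²_MAP = 3.946

Sum of squared deviations about the known mean: SS = (0.4−5)² + (6.2−5)² + (5.9−5)² = 23.41.
The Normal likelihood contributes (σ²)^(−n/2) exp(−SS/(2σ²)), so the posterior is Inverse-Gamma(α + n/2, β + SS/2) = Inverse-Gamma(4.5, 21.705).
The mode of Inverse-Gamma(a, b) is b/(a+1) = 21.705/5.5 ≈ 3.946.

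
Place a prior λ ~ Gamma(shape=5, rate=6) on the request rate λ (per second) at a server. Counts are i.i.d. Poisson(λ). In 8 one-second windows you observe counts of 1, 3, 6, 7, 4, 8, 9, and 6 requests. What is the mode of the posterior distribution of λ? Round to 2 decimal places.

λ̂_MAP = 3.43

Σxᵢ = 1+3+6+7+4+8+9+6 = 44, with n = 8.
Posterior ∝ λ^4e^(−6λ) · λ^44e^(−8λ) = λ^48e^(−14λ), i.e. Gamma(shape=49, rate=14).
The mode of a Gamma(a, b) with a ≥ 1 (shape–rate) is (a−1)/b = 48/14 ≈ 3.43.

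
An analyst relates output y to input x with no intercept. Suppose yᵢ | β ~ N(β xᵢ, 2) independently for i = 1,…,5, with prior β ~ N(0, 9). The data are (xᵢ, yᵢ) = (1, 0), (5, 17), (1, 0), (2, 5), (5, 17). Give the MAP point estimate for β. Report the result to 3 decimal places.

β̂_MAP = 3.202

log p(β | y) = −Σ(yᵢ − βxᵢ)²/(2·2) − β²/(2·9) + const.
Setting the derivative to zero: Σxᵢ(yᵢ − βxᵢ)/2 − β/9 = 0, so β = Σxᵢyᵢ / (Σxᵢ² + σ²/τ²).
Σxᵢyᵢ = 1·0 + 5·17 + 1·0 + 2·5 + 5·17 = 180; Σxᵢ² = 56; σ²/τ² = 2/9.
β̂_MAP = 180 / (56 + 2/9) = 180/(506/9) = 810/253 ≈ 3.202.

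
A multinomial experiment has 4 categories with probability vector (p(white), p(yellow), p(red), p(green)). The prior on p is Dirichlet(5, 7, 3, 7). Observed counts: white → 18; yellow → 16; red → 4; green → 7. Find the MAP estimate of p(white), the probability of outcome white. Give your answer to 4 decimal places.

MAP estimate of p(white) = 0.3492

The posterior is Dirichlet(αᵢ + nᵢ) = Dirichlet(23, 23, 7, 14).
For a Dirichlet(a₁,…,a_K) with all aᵢ > 1, the mode has j-th component (aⱼ − 1)/(Σaᵢ − K).
Here Σaᵢ = 67 and K = 4, so p(white) = (23 − 1)/(67 − 4) = 22/63 ≈ 0.3492.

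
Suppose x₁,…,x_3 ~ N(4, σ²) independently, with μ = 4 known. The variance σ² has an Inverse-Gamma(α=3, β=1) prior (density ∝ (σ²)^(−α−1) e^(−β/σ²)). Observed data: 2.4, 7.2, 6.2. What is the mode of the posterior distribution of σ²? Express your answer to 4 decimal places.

Sum of squared deviations about the known mean: SS = (2.4−4)² + (7.2−4)² + (6.2−4)² = 17.64.
The Normal likelihood contributes (σ²)^(−n/2) exp(−SS/(2σ²)), so the posterior is Inverse-Gamma(α + n/2, β + SS/2) = Inverse-Gamma(4.5, 9.82).
The mode of Inverse-Gamma(a, b) is b/(a+1) = 9.82/5.5 ≈ 1.7855.

σ̂²_MAP = 1.7855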